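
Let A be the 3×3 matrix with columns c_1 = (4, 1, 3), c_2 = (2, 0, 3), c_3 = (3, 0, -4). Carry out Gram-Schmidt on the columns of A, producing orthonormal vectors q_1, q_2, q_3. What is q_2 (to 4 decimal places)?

q_2 = (-0.4483, -0.4763, 0.7564)

c_1 = (4, 1, 3); ‖c_1‖ = 5.0990, so q_1 = (0.7845, 0.1961, 0.5883).
q_1·c_2 = 0.7845·2 + 0.1961·0 + 0.5883·3 = 3.3340.
u_2 = c_2 − 3.3340·q_1 = (-0.6154, -0.6538, 1.0385).
‖u_2‖ = 1.3728, so q_2 = (-0.4483, -0.4763, 0.7564).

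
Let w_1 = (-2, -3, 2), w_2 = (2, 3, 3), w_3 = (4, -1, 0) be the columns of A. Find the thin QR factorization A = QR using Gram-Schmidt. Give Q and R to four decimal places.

w_1 = (-2, -3, 2); ‖w_1‖ = 4.1231, so q_1 = (-0.4851, -0.7276, 0.4851).
q_1·w_2 = (-0.4851)·2 + (-0.7276)·3 + 0.4851·3 = -1.6977.
u_2 = w_2 + 1.6977·q_1 = (1.1765, 1.7647, 3.8235).
‖u_2‖ = 4.3724, so q_2 = (0.2691, 0.4036, 0.8745).
q_1·w_3 = (-0.4851)·4 + (-0.7276)·(-1) + 0.4851·0 = -1.2127; q_2·w_3 = 0.2691·4 + 0.4036·(-1) + 0.8745·0 = 0.6727.
u_3 = w_3 + 1.2127·q_1 − 0.6727·q_2 = (3.2308, -2.1538, 0.0000).
‖u_3‖ = 3.8829, so q_3 = (0.8321, -0.5547, 0.0000).

Q = [[-0.4851, 0.2691, 0.8321], [-0.7276, 0.4036, -0.5547], [0.4851, 0.8745, 0.0000]], R = [[4.1231, -1.6977, -1.2127], [0.0000, 4.3724, 0.6727], [0.0000, 0.0000, 3.8829]]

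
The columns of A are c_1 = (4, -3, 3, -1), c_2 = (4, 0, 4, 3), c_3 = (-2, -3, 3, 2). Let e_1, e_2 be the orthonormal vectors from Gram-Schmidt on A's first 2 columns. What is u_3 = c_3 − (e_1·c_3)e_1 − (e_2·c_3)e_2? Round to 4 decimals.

c_1 = (4, -3, 3, -1); ‖c_1‖ = 5.9161, so e_1 = (0.6761, -0.5071, 0.5071, -0.1690).
e_1·c_2 = 0.6761·4 + (-0.5071)·0 + 0.5071·4 + (-0.1690)·3 = 4.2258.
u_2 = c_2 − 4.2258·e_1 = (1.1429, 2.1429, 1.8571, 3.7143).
‖u_2‖ = 4.8107, so e_2 = (0.2376, 0.4454, 0.3860, 0.7721).
e_1·c_3 = 0.6761·(-2) + (-0.5071)·(-3) + 0.5071·3 + (-0.1690)·2 = 1.3522; e_2·c_3 = 0.2376·(-2) + 0.4454·(-3) + 0.3860·3 + 0.7721·2 = 0.8909.
u_3 = c_3 − 1.3522·e_1 − 0.8909·e_2 = (-3.1259, -2.7111, 1.9704, 1.5407).

u_3 = (-3.1259, -2.7111, 1.9704, 1.5407)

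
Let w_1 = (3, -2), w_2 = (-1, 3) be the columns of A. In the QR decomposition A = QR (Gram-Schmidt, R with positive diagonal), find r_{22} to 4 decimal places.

r_{22} = 1.9415

w_1 = (3, -2); ‖w_1‖ = 3.6056, so q_1 = (0.8321, -0.5547).
q_1·w_2 = 0.8321·(-1) + (-0.5547)·3 = -2.4962.
u_2 = w_2 + 2.4962·q_1 = (1.0769, 1.6154).
r_{22} = ‖u_2‖ = 1.9415.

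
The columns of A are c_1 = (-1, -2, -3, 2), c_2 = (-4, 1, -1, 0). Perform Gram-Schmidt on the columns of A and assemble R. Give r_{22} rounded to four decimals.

r_{22} = 4.0757

q_1 = c_1/‖c_1‖ = (-1, -2, -3, 2)/4.2426 = (-0.2357, -0.4714, -0.7071, 0.4714).
r_{12} = q_1·c_2 = 1.1785.
u_2 = c_2 − 1.1785·q_1 = (-3.7222, 1.5556, -0.1667, -0.5556).
r_{22} = ‖u_2‖ = 4.0757.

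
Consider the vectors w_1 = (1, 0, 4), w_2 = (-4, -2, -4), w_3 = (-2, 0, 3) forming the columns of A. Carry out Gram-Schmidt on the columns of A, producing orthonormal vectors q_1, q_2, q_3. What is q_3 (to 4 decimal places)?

w_1 = (1, 0, 4); ‖w_1‖ = 4.1231, so q_1 = (0.2425, 0.0000, 0.9701).
q_1·w_2 = 0.2425·(-4) + 0.0000·(-2) + 0.9701·(-4) = -4.8507.
u_2 = w_2 + 4.8507·q_1 = (-2.8235, -2.0000, 0.7059).
‖u_2‖ = 3.5314, so q_2 = (-0.7996, -0.5664, 0.1999).
q_1·w_3 = 0.2425·(-2) + 0.0000·0 + 0.9701·3 = 2.4254; q_2·w_3 = (-0.7996)·(-2) + (-0.5664)·0 + 0.1999·3 = 2.1988.
u_3 = w_3 − 2.4254·q_1 − 2.1988·q_2 = (-0.8302, 1.2453, 0.2075).
‖u_3‖ = 1.5110, so q_3 = (-0.5494, 0.8242, 0.1374).

q_3 = (-0.5494, 0.8242, 0.1374)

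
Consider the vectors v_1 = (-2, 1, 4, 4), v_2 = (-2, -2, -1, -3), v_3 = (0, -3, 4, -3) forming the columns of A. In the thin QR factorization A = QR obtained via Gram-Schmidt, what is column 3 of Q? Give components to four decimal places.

q_1 = v_1/‖v_1‖ = (-2, 1, 4, 4)/6.0828 = (-0.3288, 0.1644, 0.6576, 0.6576).
r_{12} = q_1·v_2 = -2.3016.
u_2 = v_2 + 2.3016·q_1 = (-2.7568, -1.6216, 0.5135, -1.4865).
‖u_2‖ = 3.5641, so q_2 = (-0.7735, -0.4550, 0.1441, -0.4171).
r_{13} = q_1·v_3 = 0.1644; r_{23} = q_2·v_3 = 3.1925.
u_3 = v_3 − 0.1644·q_1 − 3.1925·q_2 = (2.5234, -1.5745, 3.4319, -1.7766).
‖u_3‖ = 4.8766, so q_3 = (0.5175, -0.3229, 0.7038, -0.3643).

q_3 = (0.5175, -0.3229, 0.7038, -0.3643)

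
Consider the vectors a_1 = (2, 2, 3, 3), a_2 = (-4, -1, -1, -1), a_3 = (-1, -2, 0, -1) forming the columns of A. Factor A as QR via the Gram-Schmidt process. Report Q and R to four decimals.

Q = [[0.3922, -0.9153, 0.0826], [0.3922, 0.0763, -0.8257], [0.5883, 0.2797, 0.5548], [0.5883, 0.2797, -0.0594]], R = [[5.0990, -3.1379, -1.7650], [0.0000, 3.0255, 0.4831], [0.0000, 0.0000, 1.6283]]

a_1 = (2, 2, 3, 3); ‖a_1‖ = 5.0990, so q_1 = (0.3922, 0.3922, 0.5883, 0.5883).
q_1·a_2 = 0.3922·(-4) + 0.3922·(-1) + 0.5883·(-1) + 0.5883·(-1) = -3.1379.
u_2 = a_2 + 3.1379·q_1 = (-2.7692, 0.2308, 0.8462, 0.8462).
‖u_2‖ = 3.0255, so q_2 = (-0.9153, 0.0763, 0.2797, 0.2797).
q_1·a_3 = 0.3922·(-1) + 0.3922·(-2) + 0.5883·0 + 0.5883·(-1) = -1.7650; q_2·a_3 = (-0.9153)·(-1) + 0.0763·(-2) + 0.2797·0 + 0.2797·(-1) = 0.4831.
u_3 = a_3 + 1.7650·q_1 − 0.4831·q_2 = (0.1345, -1.3445, 0.9034, -0.0966).
‖u_3‖ = 1.6283, so q_3 = (0.0826, -0.8257, 0.5548, -0.0594).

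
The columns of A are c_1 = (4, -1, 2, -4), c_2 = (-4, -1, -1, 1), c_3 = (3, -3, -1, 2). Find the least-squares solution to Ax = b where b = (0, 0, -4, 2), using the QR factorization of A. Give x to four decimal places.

x = (-0.6297, -0.2475, 0.4201)

c_1 = (4, -1, 2, -4); ‖c_1‖ = 6.0828, so e_1 = (0.6576, -0.1644, 0.3288, -0.6576).
e_1·c_2 = 0.6576·(-4) + (-0.1644)·(-1) + 0.3288·(-1) + (-0.6576)·1 = -3.4524.
u_2 = c_2 + 3.4524·e_1 = (-1.7297, -1.5676, 0.1351, -1.2703).
‖u_2‖ = 2.6610, so e_2 = (-0.6500, -0.5891, 0.0508, -0.4774).
e_1·c_3 = 0.6576·3 + (-0.1644)·(-3) + 0.3288·(-1) + (-0.6576)·2 = 0.8220; e_2·c_3 = (-0.6500)·3 + (-0.5891)·(-3) + 0.0508·(-1) + (-0.4774)·2 = -1.1883.
u_3 = c_3 − 0.8220·e_1 + 1.1883·e_2 = (1.6870, -3.5649, -1.2099, 1.9733).
‖u_3‖ = 4.5730, so e_3 = (0.3689, -0.7796, -0.2646, 0.4315).
Qᵀb = (-2.6304, -1.1579, 1.9213).
Back-substitute: x_3 = 1.9213/4.5730 = 0.4201.
x_2 = (-1.1579 + 1.1883·0.4201)/2.6610 = -0.2475.
x_1 = (-2.6304 + 3.4524·(-0.2475) − 0.8220·0.4201)/6.0828 = -0.6297.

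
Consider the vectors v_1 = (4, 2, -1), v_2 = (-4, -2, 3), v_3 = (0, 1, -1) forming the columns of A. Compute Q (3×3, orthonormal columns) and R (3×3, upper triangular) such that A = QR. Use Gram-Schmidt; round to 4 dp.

e_1 = v_1/‖v_1‖ = (4, 2, -1)/4.5826 = (0.8729, 0.4364, -0.2182).
r_{12} = e_1·v_2 = -5.0190.
u_2 = v_2 + 5.0190·e_1 = (0.3810, 0.1905, 1.9048).
‖u_2‖ = 1.9518, so e_2 = (0.1952, 0.0976, 0.9759).
r_{13} = e_1·v_3 = 0.6547; r_{23} = e_2·v_3 = -0.8783.
u_3 = v_3 − 0.6547·e_1 + 0.8783·e_2 = (-0.4000, 0.8000, 0.0000).
‖u_3‖ = 0.8944, so e_3 = (-0.4472, 0.8944, 0.0000).

Q = [[0.8729, 0.1952, -0.4472], [0.4364, 0.0976, 0.8944], [-0.2182, 0.9759, 0.0000]], R = [[4.5826, -5.0190, 0.6547], [0.0000, 1.9518, -0.8783], [0.0000, 0.0000, 0.8944]]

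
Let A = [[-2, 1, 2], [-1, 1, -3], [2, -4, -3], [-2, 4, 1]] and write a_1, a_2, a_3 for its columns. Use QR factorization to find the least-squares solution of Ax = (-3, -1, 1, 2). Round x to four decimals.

a_1 = (-2, -1, 2, -2); ‖a_1‖ = 3.6056, so e_1 = (-0.5547, -0.2774, 0.5547, -0.5547).
e_1·a_2 = (-0.5547)·1 + (-0.2774)·1 + 0.5547·(-4) + (-0.5547)·4 = -5.2697.
u_2 = a_2 + 5.2697·e_1 = (-1.9231, -0.4615, -1.0769, 1.0769).
‖u_2‖ = 2.4962, so e_2 = (-0.7704, -0.1849, -0.4314, 0.4314).
e_1·a_3 = (-0.5547)·2 + (-0.2774)·(-3) + 0.5547·(-3) + (-0.5547)·1 = -2.4962; e_2·a_3 = (-0.7704)·2 + (-0.1849)·(-3) + (-0.4314)·(-3) + 0.4314·1 = 0.7396.
u_3 = a_3 + 2.4962·e_1 − 0.7396·e_2 = (1.1852, -3.5556, -1.2963, -0.7037).
‖u_3‖ = 4.0277, so e_3 = (0.2943, -0.8828, -0.3218, -0.1747).
Qᵀb = (1.3868, 2.9276, -0.6713).
Back-substitute: x_3 = -0.6713/4.0277 = -0.1667.
x_2 = (2.9276 − 0.7396·(-0.1667))/2.4962 = 1.2222.
x_1 = (1.3868 + 5.2697·1.2222 + 2.4962·(-0.1667))/3.6056 = 2.0556.

x = (2.0556, 1.2222, -0.1667)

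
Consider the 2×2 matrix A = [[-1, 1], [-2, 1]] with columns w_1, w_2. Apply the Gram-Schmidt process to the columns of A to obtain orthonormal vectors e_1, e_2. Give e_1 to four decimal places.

e_1 = (-0.4472, -0.8944)

e_1 = w_1/‖w_1‖ = (-1, -2)/2.2361 = (-0.4472, -0.8944).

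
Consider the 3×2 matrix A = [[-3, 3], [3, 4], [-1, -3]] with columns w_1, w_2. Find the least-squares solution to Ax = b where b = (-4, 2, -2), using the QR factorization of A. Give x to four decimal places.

w_1 = (-3, 3, -1); ‖w_1‖ = 4.3589, so e_1 = (-0.6882, 0.6882, -0.2294).
e_1·w_2 = (-0.6882)·3 + 0.6882·4 + (-0.2294)·(-3) = 1.3765.
u_2 = w_2 − 1.3765·e_1 = (3.9474, 3.0526, -2.6842).
‖u_2‖ = 5.6662, so e_2 = (0.6967, 0.5387, -0.4737).
Qᵀb = (4.5883, -0.7617).
Back-substitute: x_2 = -0.7617/5.6662 = -0.1344.
x_1 = (4.5883 − 1.3765·(-0.1344))/4.3589 = 1.0951.

x = (1.0951, -0.1344)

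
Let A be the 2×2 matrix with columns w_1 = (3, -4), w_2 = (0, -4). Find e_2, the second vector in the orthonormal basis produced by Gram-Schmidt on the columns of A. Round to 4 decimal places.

w_1 = (3, -4); ‖w_1‖ = 5.0000, so e_1 = (0.6000, -0.8000).
e_1·w_2 = 0.6000·0 + (-0.8000)·(-4) = 3.2000.
u_2 = w_2 − 3.2000·e_1 = (-1.9200, -1.4400).
‖u_2‖ = 2.4000, so e_2 = (-0.8000, -0.6000).

e_2 = (-0.8000, -0.6000)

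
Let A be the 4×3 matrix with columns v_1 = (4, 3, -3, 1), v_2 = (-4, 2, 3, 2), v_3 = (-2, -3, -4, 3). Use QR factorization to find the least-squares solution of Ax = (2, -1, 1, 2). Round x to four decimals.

x = (0.0978, -0.0372, 0.0275)

q_1 = v_1/‖v_1‖ = (4, 3, -3, 1)/5.9161 = (0.6761, 0.5071, -0.5071, 0.1690).
r_{12} = q_1·v_2 = -2.8735.
u_2 = v_2 + 2.8735·q_1 = (-2.0571, 3.4571, 1.5429, 2.4857).
‖u_2‖ = 4.9742, so q_2 = (-0.4136, 0.6950, 0.3102, 0.4997).
r_{13} = q_1·v_3 = -0.3381; r_{23} = q_2·v_3 = -0.9994.
u_3 = v_3 + 0.3381·q_1 + 0.9994·q_2 = (-2.1848, -2.1339, -3.8614, 3.5566).
‖u_3‖ = 6.0735, so q_3 = (-0.3597, -0.3514, -0.6358, 0.5856).
Qᵀb = (0.6761, -0.2125, 0.1673).
Back-substitute: x_3 = 0.1673/6.0735 = 0.0275.
x_2 = (-0.2125 + 0.9994·0.0275)/4.9742 = -0.0372.
x_1 = (0.6761 + 2.8735·(-0.0372) + 0.3381·0.0275)/5.9161 = 0.0978.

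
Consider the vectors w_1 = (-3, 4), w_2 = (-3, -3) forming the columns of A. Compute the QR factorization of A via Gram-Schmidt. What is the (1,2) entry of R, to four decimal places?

r_{12} = -0.6000

e_1 = w_1/‖w_1‖ = (-3, 4)/5.0000 = (-0.6000, 0.8000).
r_{12} = e_1·w_2 = -0.6000.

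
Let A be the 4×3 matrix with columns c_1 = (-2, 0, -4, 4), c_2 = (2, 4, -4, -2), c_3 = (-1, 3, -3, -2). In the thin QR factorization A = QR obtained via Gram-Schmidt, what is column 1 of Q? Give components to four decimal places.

q_1 = (-0.3333, 0.0000, -0.6667, 0.6667)

c_1 = (-2, 0, -4, 4); ‖c_1‖ = 6.0000, so q_1 = (-0.3333, 0.0000, -0.6667, 0.6667).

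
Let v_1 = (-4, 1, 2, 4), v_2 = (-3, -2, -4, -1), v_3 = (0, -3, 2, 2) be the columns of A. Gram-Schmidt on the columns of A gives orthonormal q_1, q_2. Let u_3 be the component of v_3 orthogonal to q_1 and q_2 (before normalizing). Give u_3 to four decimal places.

u_3 = (0.5949, -3.4720, 1.0561, 0.9349)

v_1 = (-4, 1, 2, 4); ‖v_1‖ = 6.0828, so q_1 = (-0.6576, 0.1644, 0.3288, 0.6576).
q_1·v_2 = (-0.6576)·(-3) + 0.1644·(-2) + 0.3288·(-4) + 0.6576·(-1) = -0.3288.
u_2 = v_2 + 0.3288·q_1 = (-3.2162, -1.9459, -3.8919, -0.7838).
‖u_2‖ = 5.4673, so q_2 = (-0.5883, -0.3559, -0.7118, -0.1434).
q_1·v_3 = (-0.6576)·0 + 0.1644·(-3) + 0.3288·2 + 0.6576·2 = 1.4796; q_2·v_3 = (-0.5883)·0 + (-0.3559)·(-3) + (-0.7118)·2 + (-0.1434)·2 = -0.6426.
u_3 = v_3 − 1.4796·q_1 + 0.6426·q_2 = (0.5949, -3.4720, 1.0561, 0.9349).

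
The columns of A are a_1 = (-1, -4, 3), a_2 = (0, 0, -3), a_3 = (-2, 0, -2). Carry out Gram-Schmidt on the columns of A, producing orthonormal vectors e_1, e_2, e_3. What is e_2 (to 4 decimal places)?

e_2 = (-0.1427, -0.5708, -0.8086)

a_1 = (-1, -4, 3); ‖a_1‖ = 5.0990, so e_1 = (-0.1961, -0.7845, 0.5883).
e_1·a_2 = (-0.1961)·0 + (-0.7845)·0 + 0.5883·(-3) = -1.7650.
u_2 = a_2 + 1.7650·e_1 = (-0.3462, -1.3846, -1.9615).
‖u_2‖ = 2.4258, so e_2 = (-0.1427, -0.5708, -0.8086).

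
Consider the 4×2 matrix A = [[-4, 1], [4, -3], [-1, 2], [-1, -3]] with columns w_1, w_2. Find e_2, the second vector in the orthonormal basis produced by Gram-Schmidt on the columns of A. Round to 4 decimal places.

w_1 = (-4, 4, -1, -1); ‖w_1‖ = 5.8310, so e_1 = (-0.6860, 0.6860, -0.1715, -0.1715).
e_1·w_2 = (-0.6860)·1 + 0.6860·(-3) + (-0.1715)·2 + (-0.1715)·(-3) = -2.5725.
u_2 = w_2 + 2.5725·e_1 = (-0.7647, -1.2353, 1.5588, -3.4412).
‖u_2‖ = 4.0475, so e_2 = (-0.1889, -0.3052, 0.3851, -0.8502).

e_2 = (-0.1889, -0.3052, 0.3851, -0.8502)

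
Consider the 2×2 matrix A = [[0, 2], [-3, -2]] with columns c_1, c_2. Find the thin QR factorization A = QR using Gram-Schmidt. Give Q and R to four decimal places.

Q = [[0.0000, 1.0000], [-1.0000, 0.0000]], R = [[3.0000, 2.0000], [0.0000, 2.0000]]

c_1 = (0, -3); ‖c_1‖ = 3.0000, so q_1 = (0.0000, -1.0000).
q_1·c_2 = 0.0000·2 + (-1.0000)·(-2) = 2.0000.
u_2 = c_2 − 2.0000·q_1 = (2.0000, 0.0000).
‖u_2‖ = 2.0000, so q_2 = (1.0000, 0.0000).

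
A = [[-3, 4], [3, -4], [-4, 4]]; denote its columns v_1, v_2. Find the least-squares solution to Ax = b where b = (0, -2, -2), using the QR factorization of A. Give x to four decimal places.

x = (3.0000, 2.5000)

v_1 = (-3, 3, -4); ‖v_1‖ = 5.8310, so q_1 = (-0.5145, 0.5145, -0.6860).
q_1·v_2 = (-0.5145)·4 + 0.5145·(-4) + (-0.6860)·4 = -6.8599.
u_2 = v_2 + 6.8599·q_1 = (0.4706, -0.4706, -0.7059).
‖u_2‖ = 0.9701, so q_2 = (0.4851, -0.4851, -0.7276).
Qᵀb = (0.3430, 2.4254).
Back-substitute: x_2 = 2.4254/0.9701 = 2.5000.
x_1 = (0.3430 + 6.8599·2.5000)/5.8310 = 3.0000.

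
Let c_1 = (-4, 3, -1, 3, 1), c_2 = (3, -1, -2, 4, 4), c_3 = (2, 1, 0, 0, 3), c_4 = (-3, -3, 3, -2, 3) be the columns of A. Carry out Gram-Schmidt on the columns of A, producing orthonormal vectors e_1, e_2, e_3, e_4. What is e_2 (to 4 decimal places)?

c_1 = (-4, 3, -1, 3, 1); ‖c_1‖ = 6.0000, so e_1 = (-0.6667, 0.5000, -0.1667, 0.5000, 0.1667).
e_1·c_2 = (-0.6667)·3 + 0.5000·(-1) + (-0.1667)·(-2) + 0.5000·4 + 0.1667·4 = 0.5000.
u_2 = c_2 − 0.5000·e_1 = (3.3333, -1.2500, -1.9167, 3.7500, 3.9167).
‖u_2‖ = 6.7639, so e_2 = (0.4928, -0.1848, -0.2834, 0.5544, 0.5791).

e_2 = (0.4928, -0.1848, -0.2834, 0.5544, 0.5791)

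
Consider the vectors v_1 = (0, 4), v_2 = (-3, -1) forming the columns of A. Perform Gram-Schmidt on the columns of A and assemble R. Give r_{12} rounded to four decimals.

r_{12} = -1.0000

v_1 = (0, 4); ‖v_1‖ = 4.0000, so e_1 = (0.0000, 1.0000).
r_{12} = e_1·v_2 = -1.0000.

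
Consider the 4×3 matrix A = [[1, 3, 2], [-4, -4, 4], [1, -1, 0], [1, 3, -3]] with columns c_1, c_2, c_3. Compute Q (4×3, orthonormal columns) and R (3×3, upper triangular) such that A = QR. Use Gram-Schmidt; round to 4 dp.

q_1 = c_1/‖c_1‖ = (1, -4, 1, 1)/4.3589 = (0.2294, -0.9177, 0.2294, 0.2294).
r_{12} = q_1·c_2 = 4.8177.
u_2 = c_2 − 4.8177·q_1 = (1.8947, 0.4211, -2.1053, 1.8947).
‖u_2‖ = 3.4336, so q_2 = (0.5518, 0.1226, -0.6131, 0.5518).
r_{13} = q_1·c_3 = -3.9001; r_{23} = q_2·c_3 = -0.0613.
u_3 = c_3 + 3.9001·q_1 + 0.0613·q_2 = (2.9286, 0.4286, 0.8571, -2.0714).
‖u_3‖ = 3.7129, so q_3 = (0.7888, 0.1154, 0.2309, -0.5579).

Q = [[0.2294, 0.5518, 0.7888], [-0.9177, 0.1226, 0.1154], [0.2294, -0.6131, 0.2309], [0.2294, 0.5518, -0.5579]], R = [[4.3589, 4.8177, -3.9001], [0.0000, 3.4336, -0.0613], [0.0000, 0.0000, 3.7129]]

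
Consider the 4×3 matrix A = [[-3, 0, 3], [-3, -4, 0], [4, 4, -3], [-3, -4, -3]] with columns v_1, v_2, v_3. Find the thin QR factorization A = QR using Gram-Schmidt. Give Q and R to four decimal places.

v_1 = (-3, -3, 4, -3); ‖v_1‖ = 6.5574, so q_1 = (-0.4575, -0.4575, 0.6100, -0.4575).
q_1·v_2 = (-0.4575)·0 + (-0.4575)·(-4) + 0.6100·4 + (-0.4575)·(-4) = 6.0999.
u_2 = v_2 − 6.0999·q_1 = (2.7907, -1.2093, 0.2791, -1.2093).
‖u_2‖ = 3.2849, so q_2 = (0.8495, -0.3681, 0.0850, -0.3681).
q_1·v_3 = (-0.4575)·3 + (-0.4575)·0 + 0.6100·(-3) + (-0.4575)·(-3) = -1.8300; q_2·v_3 = 0.8495·3 + (-0.3681)·0 + 0.0850·(-3) + (-0.3681)·(-3) = 3.3982.
u_3 = v_3 + 1.8300·q_1 − 3.3982·q_2 = (-0.7241, 0.4138, -2.1724, -2.5862).
‖u_3‖ = 3.4790, so q_3 = (-0.2081, 0.1189, -0.6244, -0.7434).

Q = [[-0.4575, 0.8495, -0.2081], [-0.4575, -0.3681, 0.1189], [0.6100, 0.0850, -0.6244], [-0.4575, -0.3681, -0.7434]], R = [[6.5574, 6.0999, -1.8300], [0.0000, 3.2849, 3.3982], [0.0000, 0.0000, 3.4790]]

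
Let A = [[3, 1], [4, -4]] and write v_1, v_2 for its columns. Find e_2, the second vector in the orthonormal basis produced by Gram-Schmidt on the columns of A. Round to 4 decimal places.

v_1 = (3, 4); ‖v_1‖ = 5.0000, so e_1 = (0.6000, 0.8000).
e_1·v_2 = 0.6000·1 + 0.8000·(-4) = -2.6000.
u_2 = v_2 + 2.6000·e_1 = (2.5600, -1.9200).
‖u_2‖ = 3.2000, so e_2 = (0.8000, -0.6000).

e_2 = (0.8000, -0.6000)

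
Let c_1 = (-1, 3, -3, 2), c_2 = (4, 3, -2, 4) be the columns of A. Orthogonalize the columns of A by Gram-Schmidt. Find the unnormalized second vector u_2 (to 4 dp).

u_2 = (4.8261, 0.5217, 0.4783, 2.3478)

c_1 = (-1, 3, -3, 2); ‖c_1‖ = 4.7958, so e_1 = (-0.2085, 0.6255, -0.6255, 0.4170).
e_1·c_2 = (-0.2085)·4 + 0.6255·3 + (-0.6255)·(-2) + 0.4170·4 = 3.9618.
u_2 = c_2 − 3.9618·e_1 = (4.8261, 0.5217, 0.4783, 2.3478).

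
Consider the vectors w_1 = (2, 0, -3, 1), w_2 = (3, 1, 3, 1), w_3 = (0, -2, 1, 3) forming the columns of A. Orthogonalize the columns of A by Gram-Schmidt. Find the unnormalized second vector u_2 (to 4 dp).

u_2 = (3.2857, 1.0000, 2.5714, 1.1429)

w_1 = (2, 0, -3, 1); ‖w_1‖ = 3.7417, so e_1 = (0.5345, 0.0000, -0.8018, 0.2673).
e_1·w_2 = 0.5345·3 + 0.0000·1 + (-0.8018)·3 + 0.2673·1 = -0.5345.
u_2 = w_2 + 0.5345·e_1 = (3.2857, 1.0000, 2.5714, 1.1429).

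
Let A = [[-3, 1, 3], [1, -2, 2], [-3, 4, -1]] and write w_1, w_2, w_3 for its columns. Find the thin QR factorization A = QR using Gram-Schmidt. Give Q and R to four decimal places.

Q = [[-0.6882, -0.7000, -0.1907], [0.2294, -0.4594, 0.8581], [-0.6882, 0.5468, 0.4767]], R = [[4.3589, -3.9001, -0.9177], [0.0000, 2.4061, -3.5655], [0.0000, 0.0000, 0.6674]]

q_1 = w_1/‖w_1‖ = (-3, 1, -3)/4.3589 = (-0.6882, 0.2294, -0.6882).
r_{12} = q_1·w_2 = -3.9001.
u_2 = w_2 + 3.9001·q_1 = (-1.6842, -1.1053, 1.3158).
‖u_2‖ = 2.4061, so q_2 = (-0.7000, -0.4594, 0.5468).
r_{13} = q_1·w_3 = -0.9177; r_{23} = q_2·w_3 = -3.5655.
u_3 = w_3 + 0.9177·q_1 + 3.5655·q_2 = (-0.1273, 0.5727, 0.3182).
‖u_3‖ = 0.6674, so q_3 = (-0.1907, 0.8581, 0.4767).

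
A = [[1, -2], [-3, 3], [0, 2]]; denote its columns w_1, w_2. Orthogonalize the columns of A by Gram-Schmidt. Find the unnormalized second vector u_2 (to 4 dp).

e_1 = w_1/‖w_1‖ = (1, -3, 0)/3.1623 = (0.3162, -0.9487, 0.0000).
r_{12} = e_1·w_2 = -3.4785.
u_2 = w_2 + 3.4785·e_1 = (-0.9000, -0.3000, 2.0000).

u_2 = (-0.9000, -0.3000, 2.0000)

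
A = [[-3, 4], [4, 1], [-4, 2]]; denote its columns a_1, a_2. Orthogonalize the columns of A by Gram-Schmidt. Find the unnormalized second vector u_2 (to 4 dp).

q_1 = a_1/‖a_1‖ = (-3, 4, -4)/6.4031 = (-0.4685, 0.6247, -0.6247).
r_{12} = q_1·a_2 = -2.4988.
u_2 = a_2 + 2.4988·q_1 = (2.8293, 2.5610, 0.4390).

u_2 = (2.8293, 2.5610, 0.4390)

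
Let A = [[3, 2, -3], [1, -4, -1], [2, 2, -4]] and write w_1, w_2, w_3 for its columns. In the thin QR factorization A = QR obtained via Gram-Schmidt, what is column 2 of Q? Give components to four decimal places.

w_1 = (3, 1, 2); ‖w_1‖ = 3.7417, so e_1 = (0.8018, 0.2673, 0.5345).
e_1·w_2 = 0.8018·2 + 0.2673·(-4) + 0.5345·2 = 1.6036.
u_2 = w_2 − 1.6036·e_1 = (0.7143, -4.4286, 1.1429).
‖u_2‖ = 4.6291, so e_2 = (0.1543, -0.9567, 0.2469).

e_2 = (0.1543, -0.9567, 0.2469)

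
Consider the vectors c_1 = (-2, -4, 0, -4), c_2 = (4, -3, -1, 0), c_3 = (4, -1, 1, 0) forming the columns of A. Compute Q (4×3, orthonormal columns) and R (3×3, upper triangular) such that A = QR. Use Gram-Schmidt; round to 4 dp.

c_1 = (-2, -4, 0, -4); ‖c_1‖ = 6.0000, so e_1 = (-0.3333, -0.6667, 0.0000, -0.6667).
e_1·c_2 = (-0.3333)·4 + (-0.6667)·(-3) + 0.0000·(-1) + (-0.6667)·0 = 0.6667.
u_2 = c_2 − 0.6667·e_1 = (4.2222, -2.5556, -1.0000, 0.4444).
‖u_2‖ = 5.0553, so e_2 = (0.8352, -0.5055, -0.1978, 0.0879).
e_1·c_3 = (-0.3333)·4 + (-0.6667)·(-1) + 0.0000·1 + (-0.6667)·0 = -0.6667; e_2·c_3 = 0.8352·4 + (-0.5055)·(-1) + (-0.1978)·1 + 0.0879·0 = 3.6486.
u_3 = c_3 + 0.6667·e_1 − 3.6486·e_2 = (0.7304, 0.4000, 1.7217, -0.7652).
‖u_3‖ = 2.0600, so e_3 = (0.3546, 0.1942, 0.8358, -0.3715).

Q = [[-0.3333, 0.8352, 0.3546], [-0.6667, -0.5055, 0.1942], [0.0000, -0.1978, 0.8358], [-0.6667, 0.0879, -0.3715]], R = [[6.0000, 0.6667, -0.6667], [0.0000, 5.0553, 3.6486], [0.0000, 0.0000, 2.0600]]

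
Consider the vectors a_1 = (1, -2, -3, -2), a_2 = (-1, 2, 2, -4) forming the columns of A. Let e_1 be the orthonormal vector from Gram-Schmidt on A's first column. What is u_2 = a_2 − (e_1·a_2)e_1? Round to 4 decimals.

a_1 = (1, -2, -3, -2); ‖a_1‖ = 4.2426, so e_1 = (0.2357, -0.4714, -0.7071, -0.4714).
e_1·a_2 = 0.2357·(-1) + (-0.4714)·2 + (-0.7071)·2 + (-0.4714)·(-4) = -0.7071.
u_2 = a_2 + 0.7071·e_1 = (-0.8333, 1.6667, 1.5000, -4.3333).

u_2 = (-0.8333, 1.6667, 1.5000, -4.3333)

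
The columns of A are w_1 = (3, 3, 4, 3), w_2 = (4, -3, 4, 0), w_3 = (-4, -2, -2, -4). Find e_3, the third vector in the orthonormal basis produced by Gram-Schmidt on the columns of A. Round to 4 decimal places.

w_1 = (3, 3, 4, 3); ‖w_1‖ = 6.5574, so e_1 = (0.4575, 0.4575, 0.6100, 0.4575).
e_1·w_2 = 0.4575·4 + 0.4575·(-3) + 0.6100·4 + 0.4575·0 = 2.8975.
u_2 = w_2 − 2.8975·e_1 = (2.6744, -4.3256, 2.2326, -1.3256).
‖u_2‖ = 5.7100, so e_2 = (0.4684, -0.7575, 0.3910, -0.2321).
e_1·w_3 = 0.4575·(-4) + 0.4575·(-2) + 0.6100·(-2) + 0.4575·(-4) = -5.7949; e_2·w_3 = 0.4684·(-4) + (-0.7575)·(-2) + 0.3910·(-2) + (-0.2321)·(-4) = -0.2118.
u_3 = w_3 + 5.7949·e_1 + 0.2118·e_2 = (-1.2496, 0.4907, 1.6177, -1.3980).
‖u_3‖ = 2.5246, so e_3 = (-0.4950, 0.1944, 0.6408, -0.5537).

e_3 = (-0.4950, 0.1944, 0.6408, -0.5537)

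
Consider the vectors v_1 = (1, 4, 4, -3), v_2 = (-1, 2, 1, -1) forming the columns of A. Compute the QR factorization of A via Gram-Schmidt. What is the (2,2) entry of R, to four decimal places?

v_1 = (1, 4, 4, -3); ‖v_1‖ = 6.4807, so q_1 = (0.1543, 0.6172, 0.6172, -0.4629).
q_1·v_2 = 0.1543·(-1) + 0.6172·2 + 0.6172·1 + (-0.4629)·(-1) = 2.1602.
u_2 = v_2 − 2.1602·q_1 = (-1.3333, 0.6667, -0.3333, 0.0000).
r_{22} = ‖u_2‖ = 1.5275.

r_{22} = 1.5275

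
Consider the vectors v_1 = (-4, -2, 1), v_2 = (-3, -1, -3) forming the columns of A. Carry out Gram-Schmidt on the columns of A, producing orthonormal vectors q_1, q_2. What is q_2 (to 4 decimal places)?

q_2 = (-0.2487, 0.0131, -0.9685)

v_1 = (-4, -2, 1); ‖v_1‖ = 4.5826, so q_1 = (-0.8729, -0.4364, 0.2182).
q_1·v_2 = (-0.8729)·(-3) + (-0.4364)·(-1) + 0.2182·(-3) = 2.4004.
u_2 = v_2 − 2.4004·q_1 = (-0.9048, 0.0476, -3.5238).
‖u_2‖ = 3.6384, so q_2 = (-0.2487, 0.0131, -0.9685).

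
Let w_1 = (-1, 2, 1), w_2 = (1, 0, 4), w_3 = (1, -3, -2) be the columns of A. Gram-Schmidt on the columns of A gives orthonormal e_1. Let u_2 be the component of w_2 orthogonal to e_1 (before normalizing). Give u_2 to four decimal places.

u_2 = (1.5000, -1.0000, 3.5000)

e_1 = w_1/‖w_1‖ = (-1, 2, 1)/2.4495 = (-0.4082, 0.8165, 0.4082).
r_{12} = e_1·w_2 = 1.2247.
u_2 = w_2 − 1.2247·e_1 = (1.5000, -1.0000, 3.5000).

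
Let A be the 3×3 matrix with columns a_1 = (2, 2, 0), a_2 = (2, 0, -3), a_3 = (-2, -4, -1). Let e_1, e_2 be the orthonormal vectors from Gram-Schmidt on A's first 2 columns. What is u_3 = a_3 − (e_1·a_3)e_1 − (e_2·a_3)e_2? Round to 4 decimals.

u_3 = (0.5455, -0.5455, 0.3636)

a_1 = (2, 2, 0); ‖a_1‖ = 2.8284, so e_1 = (0.7071, 0.7071, 0.0000).
e_1·a_2 = 0.7071·2 + 0.7071·0 + 0.0000·(-3) = 1.4142.
u_2 = a_2 − 1.4142·e_1 = (1.0000, -1.0000, -3.0000).
‖u_2‖ = 3.3166, so e_2 = (0.3015, -0.3015, -0.9045).
e_1·a_3 = 0.7071·(-2) + 0.7071·(-4) + 0.0000·(-1) = -4.2426; e_2·a_3 = 0.3015·(-2) + (-0.3015)·(-4) + (-0.9045)·(-1) = 1.5076.
u_3 = a_3 + 4.2426·e_1 − 1.5076·e_2 = (0.5455, -0.5455, 0.3636).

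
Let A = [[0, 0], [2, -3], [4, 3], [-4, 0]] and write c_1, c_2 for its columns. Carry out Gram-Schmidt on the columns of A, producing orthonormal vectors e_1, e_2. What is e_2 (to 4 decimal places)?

e_1 = c_1/‖c_1‖ = (0, 2, 4, -4)/6.0000 = (0.0000, 0.3333, 0.6667, -0.6667).
r_{12} = e_1·c_2 = 1.0000.
u_2 = c_2 − 1.0000·e_1 = (0.0000, -3.3333, 2.3333, 0.6667).
‖u_2‖ = 4.1231, so e_2 = (0.0000, -0.8085, 0.5659, 0.1617).

e_2 = (0.0000, -0.8085, 0.5659, 0.1617)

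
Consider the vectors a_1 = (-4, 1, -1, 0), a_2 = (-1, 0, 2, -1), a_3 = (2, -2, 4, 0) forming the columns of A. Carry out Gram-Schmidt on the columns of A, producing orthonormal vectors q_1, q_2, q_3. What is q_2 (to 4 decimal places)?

q_2 = (-0.2311, -0.0462, 0.8783, -0.4160)

q_1 = a_1/‖a_1‖ = (-4, 1, -1, 0)/4.2426 = (-0.9428, 0.2357, -0.2357, 0.0000).
r_{12} = q_1·a_2 = 0.4714.
u_2 = a_2 − 0.4714·q_1 = (-0.5556, -0.1111, 2.1111, -1.0000).
‖u_2‖ = 2.4037, so q_2 = (-0.2311, -0.0462, 0.8783, -0.4160).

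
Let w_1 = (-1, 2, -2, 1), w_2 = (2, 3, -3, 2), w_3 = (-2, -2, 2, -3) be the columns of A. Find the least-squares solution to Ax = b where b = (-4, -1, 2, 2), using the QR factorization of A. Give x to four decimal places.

e_1 = w_1/‖w_1‖ = (-1, 2, -2, 1)/3.1623 = (-0.3162, 0.6325, -0.6325, 0.3162).
r_{12} = e_1·w_2 = 3.7947.
u_2 = w_2 − 3.7947·e_1 = (3.2000, 0.6000, -0.6000, 0.8000).
‖u_2‖ = 3.4059, so e_2 = (0.9396, 0.1762, -0.1762, 0.2349).
r_{13} = e_1·w_3 = -2.8460; r_{23} = e_2·w_3 = -3.2884.
u_3 = w_3 + 2.8460·e_1 + 3.2884·e_2 = (0.1897, 0.3793, -0.3793, -1.3276).
‖u_3‖ = 1.4444, so e_3 = (0.1313, 0.2626, -0.2626, -0.9191).
Qᵀb = (0.0000, -3.8169, -3.1514).
Back-substitute: x_3 = -3.1514/1.4444 = -2.1818.
x_2 = (-3.8169 + 3.2884·(-2.1818))/3.4059 = -3.2273.
x_1 = (0.0000 − 3.7947·(-3.2273) + 2.8460·(-2.1818))/3.1623 = 1.9091.

x = (1.9091, -3.2273, -2.1818)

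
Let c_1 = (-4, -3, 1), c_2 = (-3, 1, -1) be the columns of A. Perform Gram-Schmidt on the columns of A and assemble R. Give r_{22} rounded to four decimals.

c_1 = (-4, -3, 1); ‖c_1‖ = 5.0990, so q_1 = (-0.7845, -0.5883, 0.1961).
q_1·c_2 = (-0.7845)·(-3) + (-0.5883)·1 + 0.1961·(-1) = 1.5689.
u_2 = c_2 − 1.5689·q_1 = (-1.7692, 1.9231, -1.3077).
r_{22} = ‖u_2‖ = 2.9221.

r_{22} = 2.9221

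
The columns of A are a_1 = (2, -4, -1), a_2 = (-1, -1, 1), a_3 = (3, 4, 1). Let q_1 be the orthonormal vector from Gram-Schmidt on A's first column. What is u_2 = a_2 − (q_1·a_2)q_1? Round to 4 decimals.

u_2 = (-1.0952, -0.8095, 1.0476)

a_1 = (2, -4, -1); ‖a_1‖ = 4.5826, so q_1 = (0.4364, -0.8729, -0.2182).
q_1·a_2 = 0.4364·(-1) + (-0.8729)·(-1) + (-0.2182)·1 = 0.2182.
u_2 = a_2 − 0.2182·q_1 = (-1.0952, -0.8095, 1.0476).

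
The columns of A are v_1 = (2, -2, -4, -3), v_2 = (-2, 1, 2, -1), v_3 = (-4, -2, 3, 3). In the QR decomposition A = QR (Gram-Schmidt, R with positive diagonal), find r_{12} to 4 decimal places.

v_1 = (2, -2, -4, -3); ‖v_1‖ = 5.7446, so q_1 = (0.3482, -0.3482, -0.6963, -0.5222).
r_{12} = q_1·v_2 = -1.9149.

r_{12} = -1.9149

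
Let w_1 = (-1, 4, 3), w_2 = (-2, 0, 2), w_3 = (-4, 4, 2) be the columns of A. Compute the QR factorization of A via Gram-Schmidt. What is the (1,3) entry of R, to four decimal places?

r_{13} = 5.0990

w_1 = (-1, 4, 3); ‖w_1‖ = 5.0990, so e_1 = (-0.1961, 0.7845, 0.5883).
r_{13} = e_1·w_3 = 5.0990.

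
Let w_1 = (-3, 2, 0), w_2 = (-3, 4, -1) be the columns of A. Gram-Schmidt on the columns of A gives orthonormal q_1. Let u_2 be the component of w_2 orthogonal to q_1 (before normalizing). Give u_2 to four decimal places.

q_1 = w_1/‖w_1‖ = (-3, 2, 0)/3.6056 = (-0.8321, 0.5547, 0.0000).
r_{12} = q_1·w_2 = 4.7150.
u_2 = w_2 − 4.7150·q_1 = (0.9231, 1.3846, -1.0000).

u_2 = (0.9231, 1.3846, -1.0000)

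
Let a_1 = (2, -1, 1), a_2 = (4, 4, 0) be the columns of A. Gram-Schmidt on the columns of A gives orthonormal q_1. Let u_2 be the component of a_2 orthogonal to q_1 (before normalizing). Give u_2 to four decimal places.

q_1 = a_1/‖a_1‖ = (2, -1, 1)/2.4495 = (0.8165, -0.4082, 0.4082).
r_{12} = q_1·a_2 = 1.6330.
u_2 = a_2 − 1.6330·q_1 = (2.6667, 4.6667, -0.6667).

u_2 = (2.6667, 4.6667, -0.6667)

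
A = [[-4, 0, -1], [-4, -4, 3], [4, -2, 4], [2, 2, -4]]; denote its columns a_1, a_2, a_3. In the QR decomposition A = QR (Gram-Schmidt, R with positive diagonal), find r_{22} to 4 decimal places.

r_{22} = 4.6077

a_1 = (-4, -4, 4, 2); ‖a_1‖ = 7.2111, so e_1 = (-0.5547, -0.5547, 0.5547, 0.2774).
e_1·a_2 = (-0.5547)·0 + (-0.5547)·(-4) + 0.5547·(-2) + 0.2774·2 = 1.6641.
u_2 = a_2 − 1.6641·e_1 = (0.9231, -3.0769, -2.9231, 1.5385).
r_{22} = ‖u_2‖ = 4.6077.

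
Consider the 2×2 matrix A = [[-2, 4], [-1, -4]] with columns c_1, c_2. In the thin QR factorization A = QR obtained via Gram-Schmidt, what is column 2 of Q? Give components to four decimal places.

q_2 = (0.4472, -0.8944)

c_1 = (-2, -1); ‖c_1‖ = 2.2361, so q_1 = (-0.8944, -0.4472).
q_1·c_2 = (-0.8944)·4 + (-0.4472)·(-4) = -1.7889.
u_2 = c_2 + 1.7889·q_1 = (2.4000, -4.8000).
‖u_2‖ = 5.3666, so q_2 = (0.4472, -0.8944).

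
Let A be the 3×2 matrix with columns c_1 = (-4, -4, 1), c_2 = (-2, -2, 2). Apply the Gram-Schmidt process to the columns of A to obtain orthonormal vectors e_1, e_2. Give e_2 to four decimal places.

e_2 = (0.1231, 0.1231, 0.9847)

c_1 = (-4, -4, 1); ‖c_1‖ = 5.7446, so e_1 = (-0.6963, -0.6963, 0.1741).
e_1·c_2 = (-0.6963)·(-2) + (-0.6963)·(-2) + 0.1741·2 = 3.1334.
u_2 = c_2 − 3.1334·e_1 = (0.1818, 0.1818, 1.4545).
‖u_2‖ = 1.4771, so e_2 = (0.1231, 0.1231, 0.9847).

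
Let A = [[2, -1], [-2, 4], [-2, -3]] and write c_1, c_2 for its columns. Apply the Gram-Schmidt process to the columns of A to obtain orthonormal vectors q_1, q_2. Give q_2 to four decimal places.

c_1 = (2, -2, -2); ‖c_1‖ = 3.4641, so q_1 = (0.5774, -0.5774, -0.5774).
q_1·c_2 = 0.5774·(-1) + (-0.5774)·4 + (-0.5774)·(-3) = -1.1547.
u_2 = c_2 + 1.1547·q_1 = (-0.3333, 3.3333, -3.6667).
‖u_2‖ = 4.9666, so q_2 = (-0.0671, 0.6712, -0.7383).

q_2 = (-0.0671, 0.6712, -0.7383)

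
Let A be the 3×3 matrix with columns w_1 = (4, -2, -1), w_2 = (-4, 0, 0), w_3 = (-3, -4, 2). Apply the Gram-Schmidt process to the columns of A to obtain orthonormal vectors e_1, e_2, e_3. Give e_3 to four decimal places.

e_1 = w_1/‖w_1‖ = (4, -2, -1)/4.5826 = (0.8729, -0.4364, -0.2182).
r_{12} = e_1·w_2 = -3.4915.
u_2 = w_2 + 3.4915·e_1 = (-0.9524, -1.5238, -0.7619).
‖u_2‖ = 1.9518, so e_2 = (-0.4880, -0.7807, -0.3904).
r_{13} = e_1·w_3 = -1.3093; r_{23} = e_2·w_3 = 3.8060.
u_3 = w_3 + 1.3093·e_1 − 3.8060·e_2 = (0.0000, -1.6000, 3.2000).
‖u_3‖ = 3.5777, so e_3 = (0.0000, -0.4472, 0.8944).

e_3 = (0.0000, -0.4472, 0.8944)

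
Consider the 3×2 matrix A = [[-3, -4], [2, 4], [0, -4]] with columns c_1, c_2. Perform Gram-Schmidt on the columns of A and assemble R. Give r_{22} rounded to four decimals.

r_{22} = 4.1510

c_1 = (-3, 2, 0); ‖c_1‖ = 3.6056, so q_1 = (-0.8321, 0.5547, 0.0000).
q_1·c_2 = (-0.8321)·(-4) + 0.5547·4 + 0.0000·(-4) = 5.5470.
u_2 = c_2 − 5.5470·q_1 = (0.6154, 0.9231, -4.0000).
r_{22} = ‖u_2‖ = 4.1510.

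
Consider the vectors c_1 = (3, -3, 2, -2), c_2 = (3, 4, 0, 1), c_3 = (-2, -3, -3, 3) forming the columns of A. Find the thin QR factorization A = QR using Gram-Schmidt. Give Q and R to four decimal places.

c_1 = (3, -3, 2, -2); ‖c_1‖ = 5.0990, so e_1 = (0.5883, -0.5883, 0.3922, -0.3922).
e_1·c_2 = 0.5883·3 + (-0.5883)·4 + 0.3922·0 + (-0.3922)·1 = -0.9806.
u_2 = c_2 + 0.9806·e_1 = (3.5769, 3.4231, 0.3846, 0.6154).
‖u_2‖ = 5.0038, so e_2 = (0.7148, 0.6841, 0.0769, 0.1230).
e_1·c_3 = 0.5883·(-2) + (-0.5883)·(-3) + 0.3922·(-3) + (-0.3922)·3 = -1.7650; e_2·c_3 = 0.7148·(-2) + 0.6841·(-3) + 0.0769·(-3) + 0.1230·3 = -3.3436.
u_3 = c_3 + 1.7650·e_1 + 3.3436·e_2 = (1.4286, -1.7512, -2.0507, 2.7189).
‖u_3‖ = 4.0872, so e_3 = (0.3495, -0.4284, -0.5017, 0.6652).

Q = [[0.5883, 0.7148, 0.3495], [-0.5883, 0.6841, -0.4284], [0.3922, 0.0769, -0.5017], [-0.3922, 0.1230, 0.6652]], R = [[5.0990, -0.9806, -1.7650], [0.0000, 5.0038, -3.3436], [0.0000, 0.0000, 4.0872]]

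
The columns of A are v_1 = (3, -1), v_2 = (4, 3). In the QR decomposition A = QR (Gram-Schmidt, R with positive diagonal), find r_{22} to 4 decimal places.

q_1 = v_1/‖v_1‖ = (3, -1)/3.1623 = (0.9487, -0.3162).
r_{12} = q_1·v_2 = 2.8460.
u_2 = v_2 − 2.8460·q_1 = (1.3000, 3.9000).
r_{22} = ‖u_2‖ = 4.1110.

r_{22} = 4.1110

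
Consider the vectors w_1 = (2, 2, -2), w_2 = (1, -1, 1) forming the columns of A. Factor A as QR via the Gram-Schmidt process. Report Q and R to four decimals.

Q = [[0.5774, 0.8165], [0.5774, -0.4082], [-0.5774, 0.4082]], R = [[3.4641, -0.5774], [0.0000, 1.6330]]

w_1 = (2, 2, -2); ‖w_1‖ = 3.4641, so q_1 = (0.5774, 0.5774, -0.5774).
q_1·w_2 = 0.5774·1 + 0.5774·(-1) + (-0.5774)·1 = -0.5774.
u_2 = w_2 + 0.5774·q_1 = (1.3333, -0.6667, 0.6667).
‖u_2‖ = 1.6330, so q_2 = (0.8165, -0.4082, 0.4082).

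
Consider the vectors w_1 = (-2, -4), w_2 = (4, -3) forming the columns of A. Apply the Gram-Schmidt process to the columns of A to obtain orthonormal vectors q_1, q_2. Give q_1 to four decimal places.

q_1 = w_1/‖w_1‖ = (-2, -4)/4.4721 = (-0.4472, -0.8944).

q_1 = (-0.4472, -0.8944)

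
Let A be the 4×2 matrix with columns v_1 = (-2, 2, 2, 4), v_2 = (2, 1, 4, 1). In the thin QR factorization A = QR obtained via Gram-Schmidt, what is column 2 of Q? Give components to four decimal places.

v_1 = (-2, 2, 2, 4); ‖v_1‖ = 5.2915, so q_1 = (-0.3780, 0.3780, 0.3780, 0.7559).
q_1·v_2 = (-0.3780)·2 + 0.3780·1 + 0.3780·4 + 0.7559·1 = 1.8898.
u_2 = v_2 − 1.8898·q_1 = (2.7143, 0.2857, 3.2857, -0.4286).
‖u_2‖ = 4.2929, so q_2 = (0.6323, 0.0666, 0.7654, -0.0998).

q_2 = (0.6323, 0.0666, 0.7654, -0.0998)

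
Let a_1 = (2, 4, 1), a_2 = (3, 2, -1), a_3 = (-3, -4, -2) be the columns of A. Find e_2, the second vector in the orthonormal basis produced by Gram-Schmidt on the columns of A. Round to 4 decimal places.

a_1 = (2, 4, 1); ‖a_1‖ = 4.5826, so e_1 = (0.4364, 0.8729, 0.2182).
e_1·a_2 = 0.4364·3 + 0.8729·2 + 0.2182·(-1) = 2.8368.
u_2 = a_2 − 2.8368·e_1 = (1.7619, -0.4762, -1.6190).
‖u_2‖ = 2.4398, so e_2 = (0.7222, -0.1952, -0.6636).

e_2 = (0.7222, -0.1952, -0.6636)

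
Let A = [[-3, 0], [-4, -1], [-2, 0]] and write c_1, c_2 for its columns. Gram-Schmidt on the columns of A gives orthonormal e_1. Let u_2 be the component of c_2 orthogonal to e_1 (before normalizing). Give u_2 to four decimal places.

u_2 = (0.4138, -0.4483, 0.2759)

c_1 = (-3, -4, -2); ‖c_1‖ = 5.3852, so e_1 = (-0.5571, -0.7428, -0.3714).
e_1·c_2 = (-0.5571)·0 + (-0.7428)·(-1) + (-0.3714)·0 = 0.7428.
u_2 = c_2 − 0.7428·e_1 = (0.4138, -0.4483, 0.2759).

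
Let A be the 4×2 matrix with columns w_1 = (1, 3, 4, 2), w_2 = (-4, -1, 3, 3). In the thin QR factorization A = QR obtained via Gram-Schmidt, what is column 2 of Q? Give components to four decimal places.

q_2 = (-0.7847, -0.3774, 0.2755, 0.4073)

w_1 = (1, 3, 4, 2); ‖w_1‖ = 5.4772, so q_1 = (0.1826, 0.5477, 0.7303, 0.3651).
q_1·w_2 = 0.1826·(-4) + 0.5477·(-1) + 0.7303·3 + 0.3651·3 = 2.0083.
u_2 = w_2 − 2.0083·q_1 = (-4.3667, -2.1000, 1.5333, 2.2667).
‖u_2‖ = 5.5648, so q_2 = (-0.7847, -0.3774, 0.2755, 0.4073).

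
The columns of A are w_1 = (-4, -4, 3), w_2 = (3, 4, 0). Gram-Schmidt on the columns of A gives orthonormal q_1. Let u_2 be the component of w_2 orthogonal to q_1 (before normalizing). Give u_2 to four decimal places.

w_1 = (-4, -4, 3); ‖w_1‖ = 6.4031, so q_1 = (-0.6247, -0.6247, 0.4685).
q_1·w_2 = (-0.6247)·3 + (-0.6247)·4 + 0.4685·0 = -4.3729.
u_2 = w_2 + 4.3729·q_1 = (0.2683, 1.2683, 2.0488).

u_2 = (0.2683, 1.2683, 2.0488)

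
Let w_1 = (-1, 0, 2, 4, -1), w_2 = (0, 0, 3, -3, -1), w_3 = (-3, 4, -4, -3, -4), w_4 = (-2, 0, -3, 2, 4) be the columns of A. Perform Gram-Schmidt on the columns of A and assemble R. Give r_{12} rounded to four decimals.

r_{12} = -1.0660

q_1 = w_1/‖w_1‖ = (-1, 0, 2, 4, -1)/4.6904 = (-0.2132, 0.0000, 0.4264, 0.8528, -0.2132).
r_{12} = q_1·w_2 = -1.0660.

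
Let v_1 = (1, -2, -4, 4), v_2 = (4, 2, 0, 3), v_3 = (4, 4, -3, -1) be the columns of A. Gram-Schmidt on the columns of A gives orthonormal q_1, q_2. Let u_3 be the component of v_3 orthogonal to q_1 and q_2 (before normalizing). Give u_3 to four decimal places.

u_3 = (1.0075, 2.1378, -3.5856, -2.7686)

v_1 = (1, -2, -4, 4); ‖v_1‖ = 6.0828, so q_1 = (0.1644, -0.3288, -0.6576, 0.6576).
q_1·v_2 = 0.1644·4 + (-0.3288)·2 + (-0.6576)·0 + 0.6576·3 = 1.9728.
u_2 = v_2 − 1.9728·q_1 = (3.6757, 2.6486, 1.2973, 1.7027).
‖u_2‖ = 5.0108, so q_2 = (0.7336, 0.5286, 0.2589, 0.3398).
q_1·v_3 = 0.1644·4 + (-0.3288)·4 + (-0.6576)·(-3) + 0.6576·(-1) = 0.6576; q_2·v_3 = 0.7336·4 + 0.5286·4 + 0.2589·(-3) + 0.3398·(-1) = 3.9320.
u_3 = v_3 − 0.6576·q_1 − 3.9320·q_2 = (1.0075, 2.1378, -3.5856, -2.7686).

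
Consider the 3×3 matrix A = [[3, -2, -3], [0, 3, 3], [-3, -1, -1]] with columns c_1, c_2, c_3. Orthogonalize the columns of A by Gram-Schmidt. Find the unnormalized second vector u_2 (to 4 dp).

u_2 = (-1.5000, 3.0000, -1.5000)

e_1 = c_1/‖c_1‖ = (3, 0, -3)/4.2426 = (0.7071, 0.0000, -0.7071).
r_{12} = e_1·c_2 = -0.7071.
u_2 = c_2 + 0.7071·e_1 = (-1.5000, 3.0000, -1.5000).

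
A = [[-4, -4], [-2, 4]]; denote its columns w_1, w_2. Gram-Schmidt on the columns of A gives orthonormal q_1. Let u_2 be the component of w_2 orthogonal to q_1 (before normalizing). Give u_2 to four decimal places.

u_2 = (-2.4000, 4.8000)

w_1 = (-4, -2); ‖w_1‖ = 4.4721, so q_1 = (-0.8944, -0.4472).
q_1·w_2 = (-0.8944)·(-4) + (-0.4472)·4 = 1.7889.
u_2 = w_2 − 1.7889·q_1 = (-2.4000, 4.8000).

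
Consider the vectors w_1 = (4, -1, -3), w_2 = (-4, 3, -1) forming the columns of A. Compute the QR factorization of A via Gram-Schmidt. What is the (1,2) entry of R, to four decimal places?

w_1 = (4, -1, -3); ‖w_1‖ = 5.0990, so q_1 = (0.7845, -0.1961, -0.5883).
r_{12} = q_1·w_2 = -3.1379.

r_{12} = -3.1379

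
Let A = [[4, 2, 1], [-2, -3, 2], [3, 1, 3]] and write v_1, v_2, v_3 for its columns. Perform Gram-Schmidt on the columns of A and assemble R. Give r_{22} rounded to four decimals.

r_{22} = 2.0086

e_1 = v_1/‖v_1‖ = (4, -2, 3)/5.3852 = (0.7428, -0.3714, 0.5571).
r_{12} = e_1·v_2 = 3.1568.
u_2 = v_2 − 3.1568·e_1 = (-0.3448, -1.8276, -0.7586).
r_{22} = ‖u_2‖ = 2.0086.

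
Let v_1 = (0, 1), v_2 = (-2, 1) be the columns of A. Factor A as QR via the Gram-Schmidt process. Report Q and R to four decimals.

v_1 = (0, 1); ‖v_1‖ = 1.0000, so q_1 = (0.0000, 1.0000).
q_1·v_2 = 0.0000·(-2) + 1.0000·1 = 1.0000.
u_2 = v_2 − 1.0000·q_1 = (-2.0000, 0.0000).
‖u_2‖ = 2.0000, so q_2 = (-1.0000, 0.0000).

Q = [[0.0000, -1.0000], [1.0000, 0.0000]], R = [[1.0000, 1.0000], [0.0000, 2.0000]]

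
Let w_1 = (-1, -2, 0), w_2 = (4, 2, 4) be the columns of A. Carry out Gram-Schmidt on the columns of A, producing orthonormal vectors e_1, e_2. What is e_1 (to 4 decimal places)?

e_1 = (-0.4472, -0.8944, 0.0000)

e_1 = w_1/‖w_1‖ = (-1, -2, 0)/2.2361 = (-0.4472, -0.8944, 0.0000).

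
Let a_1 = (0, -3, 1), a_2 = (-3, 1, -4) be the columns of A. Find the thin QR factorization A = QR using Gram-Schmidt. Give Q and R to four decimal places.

a_1 = (0, -3, 1); ‖a_1‖ = 3.1623, so e_1 = (0.0000, -0.9487, 0.3162).
e_1·a_2 = 0.0000·(-3) + (-0.9487)·1 + 0.3162·(-4) = -2.2136.
u_2 = a_2 + 2.2136·e_1 = (-3.0000, -1.1000, -3.3000).
‖u_2‖ = 4.5935, so e_2 = (-0.6531, -0.2395, -0.7184).

Q = [[0.0000, -0.6531], [-0.9487, -0.2395], [0.3162, -0.7184]], R = [[3.1623, -2.2136], [0.0000, 4.5935]]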